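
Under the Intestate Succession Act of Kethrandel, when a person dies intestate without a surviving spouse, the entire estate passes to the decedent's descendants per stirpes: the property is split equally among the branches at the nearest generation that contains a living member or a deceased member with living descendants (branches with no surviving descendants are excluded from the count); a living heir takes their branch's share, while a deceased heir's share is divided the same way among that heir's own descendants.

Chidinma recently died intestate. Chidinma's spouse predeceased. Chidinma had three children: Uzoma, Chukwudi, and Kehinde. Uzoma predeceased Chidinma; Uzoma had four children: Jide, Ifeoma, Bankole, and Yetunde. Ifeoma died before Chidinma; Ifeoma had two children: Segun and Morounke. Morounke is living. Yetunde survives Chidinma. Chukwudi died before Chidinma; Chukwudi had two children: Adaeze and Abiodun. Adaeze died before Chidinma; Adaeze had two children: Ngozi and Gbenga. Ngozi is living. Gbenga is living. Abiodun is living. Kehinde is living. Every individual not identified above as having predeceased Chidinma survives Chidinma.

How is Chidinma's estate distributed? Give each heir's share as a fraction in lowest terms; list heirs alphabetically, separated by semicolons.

There is no surviving spouse, so the entire estate passes to Chidinma's descendants per stirpes.
The estate is divided into 3 equal shares of 1/3 among Uzoma, Chukwudi, Kehinde.
Uzoma predeceased; the 1/3 allotted to Uzoma's branch passes to Uzoma's issue by representation.
The 1/3 is divided into 4 equal shares of 1/12 among Jide, Ifeoma, Bankole, Yetunde.
Jide is living and takes 1/12.
Ifeoma predeceased; the 1/12 allotted to Ifeoma's branch passes to Ifeoma's issue by representation.
The 1/12 is divided into 2 equal shares of 1/24 among Segun, Morounke.
Segun is living and takes 1/24.
Morounke is living and takes 1/24.
Bankole is living and takes 1/12.
Yetunde is living and takes 1/12.
Chukwudi predeceased; the 1/3 allotted to Chukwudi's branch passes to Chukwudi's issue by representation.
The 1/3 is divided into 2 equal shares of 1/6 among Adaeze, Abiodun.
Adaeze predeceased; the 1/6 allotted to Adaeze's branch passes to Adaeze's issue by representation.
The 1/6 is divided into 2 equal shares of 1/12 among Ngozi, Gbenga.
Ngozi is living and takes 1/12.
Gbenga is living and takes 1/12.
Abiodun is living and takes 1/6.
Kehinde is living and takes 1/3.

Abiodun 1/6; Bankole 1/12; Gbenga 1/12; Jide 1/12; Kehinde 1/3; Morounke 1/24; Ngozi 1/12; Segun 1/24; Yetunde 1/12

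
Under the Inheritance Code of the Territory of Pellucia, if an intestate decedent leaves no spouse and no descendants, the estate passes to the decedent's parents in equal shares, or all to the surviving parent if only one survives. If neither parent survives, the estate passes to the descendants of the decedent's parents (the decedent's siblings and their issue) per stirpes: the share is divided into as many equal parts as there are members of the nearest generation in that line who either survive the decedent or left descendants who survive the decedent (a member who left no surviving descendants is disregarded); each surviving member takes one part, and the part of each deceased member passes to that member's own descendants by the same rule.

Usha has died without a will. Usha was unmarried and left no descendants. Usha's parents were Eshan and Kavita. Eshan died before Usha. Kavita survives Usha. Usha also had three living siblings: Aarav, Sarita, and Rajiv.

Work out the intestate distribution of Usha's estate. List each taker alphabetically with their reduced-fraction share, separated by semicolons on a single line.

Only one parent, Kavita, survives, so Kavita takes the entire estate. The siblings take nothing because a surviving parent has priority.

Kavita 1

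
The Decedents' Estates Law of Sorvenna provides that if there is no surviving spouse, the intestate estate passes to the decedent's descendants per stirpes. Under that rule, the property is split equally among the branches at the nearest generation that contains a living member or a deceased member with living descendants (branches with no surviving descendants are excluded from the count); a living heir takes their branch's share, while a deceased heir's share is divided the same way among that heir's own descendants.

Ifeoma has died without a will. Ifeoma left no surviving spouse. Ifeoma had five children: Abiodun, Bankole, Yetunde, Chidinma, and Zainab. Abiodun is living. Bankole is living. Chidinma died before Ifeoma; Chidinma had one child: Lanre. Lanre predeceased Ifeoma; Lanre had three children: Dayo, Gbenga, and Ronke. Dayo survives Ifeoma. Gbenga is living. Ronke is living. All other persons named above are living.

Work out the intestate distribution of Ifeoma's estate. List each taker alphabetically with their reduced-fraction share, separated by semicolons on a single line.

Abiodun 1/5; Bankole 1/5; Dayo 1/15; Gbenga 1/15; Ronke 1/15; Yetunde 1/5; Zainab 1/5

There is no surviving spouse, so the entire estate passes to Ifeoma's descendants per stirpes.
The estate is divided into 5 equal shares of 1/5 among Abiodun, Bankole, Yetunde, Chidinma, Zainab.
Abiodun is living and takes 1/5.
Bankole is living and takes 1/5.
Yetunde is living and takes 1/5.
Chidinma predeceased; the 1/5 allotted to Chidinma's branch passes to Chidinma's issue by representation.
Lanre's line is the sole branch at this level, so the full 1/5 passes to Lanre's issue by representation.
The 1/5 is divided into 3 equal shares of 1/15 among Dayo, Gbenga, Ronke.
Dayo is living and takes 1/15.
Gbenga is living and takes 1/15.
Ronke is living and takes 1/15.
Zainab is living and takes 1/5.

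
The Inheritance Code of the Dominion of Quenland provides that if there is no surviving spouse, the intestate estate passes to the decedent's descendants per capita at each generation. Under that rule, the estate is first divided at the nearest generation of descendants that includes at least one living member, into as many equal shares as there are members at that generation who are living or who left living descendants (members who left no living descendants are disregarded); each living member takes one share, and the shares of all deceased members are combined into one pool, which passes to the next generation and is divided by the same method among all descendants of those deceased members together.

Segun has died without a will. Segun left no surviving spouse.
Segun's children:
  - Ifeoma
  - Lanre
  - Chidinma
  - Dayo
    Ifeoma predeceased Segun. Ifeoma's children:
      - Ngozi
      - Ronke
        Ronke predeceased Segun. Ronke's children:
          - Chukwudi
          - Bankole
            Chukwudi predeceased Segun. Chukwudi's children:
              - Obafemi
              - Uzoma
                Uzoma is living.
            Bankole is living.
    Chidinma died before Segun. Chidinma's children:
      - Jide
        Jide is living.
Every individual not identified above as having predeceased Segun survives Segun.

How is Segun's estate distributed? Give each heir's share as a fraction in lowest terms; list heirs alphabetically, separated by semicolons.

There is no surviving spouse, so the entire estate passes to Segun's descendants per capita at each generation.
At generation 1 (Ifeoma, Lanre, Chidinma, Dayo) there are 4 shares of (1)/4 = 1/4 each.
Living: Lanre and Dayo — each takes 1/4.
Deceased: Ifeoma and Chidinma. Their combined 1/2 is pooled and carried to generation 2.
At generation 2 (Ngozi, Ronke, Jide) there are 3 shares of (1/2)/3 = 1/6 each.
Living: Ngozi and Jide — each takes 1/6.
Deceased: Ronke. That 1/6 share is carried to generation 3.
At generation 3 (Chukwudi, Bankole) there are 2 shares of (1/6)/2 = 1/12 each.
Living: Bankole — each takes 1/12.
Deceased: Chukwudi. That 1/12 share is carried to generation 4.
At generation 4 (Obafemi, Uzoma) there are 2 shares of (1/12)/2 = 1/24 each.
Living: Obafemi and Uzoma — each takes 1/24.

Bankole 1/12; Dayo 1/4; Jide 1/6; Lanre 1/4; Ngozi 1/6; Obafemi 1/24; Uzoma 1/24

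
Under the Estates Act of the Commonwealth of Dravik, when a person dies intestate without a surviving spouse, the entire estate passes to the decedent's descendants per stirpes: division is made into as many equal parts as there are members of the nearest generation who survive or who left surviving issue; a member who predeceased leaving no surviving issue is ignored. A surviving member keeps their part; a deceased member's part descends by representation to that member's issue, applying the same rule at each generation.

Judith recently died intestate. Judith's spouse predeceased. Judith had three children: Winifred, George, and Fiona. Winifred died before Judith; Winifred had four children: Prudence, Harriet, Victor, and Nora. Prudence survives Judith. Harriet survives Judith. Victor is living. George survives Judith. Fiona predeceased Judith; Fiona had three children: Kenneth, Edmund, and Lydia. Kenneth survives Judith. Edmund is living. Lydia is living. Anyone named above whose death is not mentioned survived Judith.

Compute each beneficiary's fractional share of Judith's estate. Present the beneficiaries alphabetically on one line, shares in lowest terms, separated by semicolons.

Edmund 1/9; George 1/3; Harriet 1/12; Kenneth 1/9; Lydia 1/9; Nora 1/12; Prudence 1/12; Victor 1/12

There is no surviving spouse, so the entire estate passes to Judith's descendants per stirpes.
The estate is divided into 3 equal shares of 1/3 among Winifred, George, Fiona.
Winifred predeceased; the 1/3 allotted to Winifred's branch passes to Winifred's issue by representation.
The 1/3 is divided into 4 equal shares of 1/12 among Prudence, Harriet, Victor, Nora.
Prudence is living and takes 1/12.
Harriet is living and takes 1/12.
Victor is living and takes 1/12.
Nora is living and takes 1/12.
George is living and takes 1/3.
Fiona predeceased; the 1/3 allotted to Fiona's branch passes to Fiona's issue by representation.
The 1/3 is divided into 3 equal shares of 1/9 among Kenneth, Edmund, Lydia.
Kenneth is living and takes 1/9.
Edmund is living and takes 1/9.
Lydia is living and takes 1/9.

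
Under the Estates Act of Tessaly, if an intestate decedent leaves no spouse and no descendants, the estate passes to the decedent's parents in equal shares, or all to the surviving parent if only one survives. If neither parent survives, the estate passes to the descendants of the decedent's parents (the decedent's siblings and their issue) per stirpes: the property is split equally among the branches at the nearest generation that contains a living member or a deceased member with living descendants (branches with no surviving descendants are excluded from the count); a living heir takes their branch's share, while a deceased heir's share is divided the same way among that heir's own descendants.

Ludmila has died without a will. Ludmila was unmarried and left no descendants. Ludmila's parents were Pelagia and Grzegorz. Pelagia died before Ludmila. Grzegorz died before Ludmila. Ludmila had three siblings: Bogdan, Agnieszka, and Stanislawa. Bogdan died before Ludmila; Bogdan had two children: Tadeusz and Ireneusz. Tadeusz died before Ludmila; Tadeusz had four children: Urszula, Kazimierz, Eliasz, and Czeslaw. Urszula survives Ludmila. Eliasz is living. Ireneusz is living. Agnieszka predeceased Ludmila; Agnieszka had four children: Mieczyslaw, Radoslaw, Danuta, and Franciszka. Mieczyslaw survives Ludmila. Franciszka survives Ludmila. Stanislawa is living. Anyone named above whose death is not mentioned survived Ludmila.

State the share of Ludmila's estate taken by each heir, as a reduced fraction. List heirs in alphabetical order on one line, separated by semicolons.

Czeslaw 1/24; Danuta 1/12; Eliasz 1/24; Franciszka 1/12; Ireneusz 1/6; Kazimierz 1/24; Mieczyslaw 1/12; Radoslaw 1/12; Stanislawa 1/3; Urszula 1/24

Neither parent survives and there are no descendants, so the estate passes to Ludmila's siblings and their issue per stirpes.
The estate is divided into 3 equal shares of 1/3 among Bogdan, Agnieszka, Stanislawa.
Bogdan predeceased; the 1/3 allotted to Bogdan's branch passes to Bogdan's issue by representation.
The 1/3 is divided into 2 equal shares of 1/6 among Tadeusz, Ireneusz.
Tadeusz predeceased; the 1/6 allotted to Tadeusz's branch passes to Tadeusz's issue by representation.
The 1/6 is divided into 4 equal shares of 1/24 among Urszula, Kazimierz, Eliasz, Czeslaw.
Urszula is living and takes 1/24.
Kazimierz is living and takes 1/24.
Eliasz is living and takes 1/24.
Czeslaw is living and takes 1/24.
Ireneusz is living and takes 1/6.
Agnieszka predeceased; the 1/3 allotted to Agnieszka's branch passes to Agnieszka's issue by representation.
The 1/3 is divided into 4 equal shares of 1/12 among Mieczyslaw, Radoslaw, Danuta, Franciszka.
Mieczyslaw is living and takes 1/12.
Radoslaw is living and takes 1/12.
Danuta is living and takes 1/12.
Franciszka is living and takes 1/12.
Stanislawa is living and takes 1/3.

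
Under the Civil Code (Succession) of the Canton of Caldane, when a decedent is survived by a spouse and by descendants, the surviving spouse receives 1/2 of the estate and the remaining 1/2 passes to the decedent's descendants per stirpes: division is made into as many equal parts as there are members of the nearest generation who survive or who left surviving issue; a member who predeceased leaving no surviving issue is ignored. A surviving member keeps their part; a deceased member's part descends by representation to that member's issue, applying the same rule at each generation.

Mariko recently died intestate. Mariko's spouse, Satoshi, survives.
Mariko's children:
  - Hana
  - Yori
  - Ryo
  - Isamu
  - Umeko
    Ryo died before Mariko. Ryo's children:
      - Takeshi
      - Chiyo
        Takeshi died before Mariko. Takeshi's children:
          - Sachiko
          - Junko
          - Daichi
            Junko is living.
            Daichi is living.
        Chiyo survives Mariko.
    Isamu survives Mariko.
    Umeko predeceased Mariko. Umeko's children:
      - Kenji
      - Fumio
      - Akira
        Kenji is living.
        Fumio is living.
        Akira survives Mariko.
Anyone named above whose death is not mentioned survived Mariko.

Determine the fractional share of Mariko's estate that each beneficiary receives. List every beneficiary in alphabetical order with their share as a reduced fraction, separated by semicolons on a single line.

Satoshi, as surviving spouse, takes 1/2.
The remaining 1/2 passes to Mariko's descendants per stirpes.
The 1/2 is divided into 5 equal shares of 1/10 among Hana, Yori, Ryo, Isamu, Umeko.
Hana is living and takes 1/10.
Yori is living and takes 1/10.
Ryo predeceased; the 1/10 allotted to Ryo's branch passes to Ryo's issue by representation.
The 1/10 is divided into 2 equal shares of 1/20 among Takeshi, Chiyo.
Takeshi predeceased; the 1/20 allotted to Takeshi's branch passes to Takeshi's issue by representation.
The 1/20 is divided into 3 equal shares of 1/60 among Sachiko, Junko, Daichi.
Sachiko is living and takes 1/60.
Junko is living and takes 1/60.
Daichi is living and takes 1/60.
Chiyo is living and takes 1/20.
Isamu is living and takes 1/10.
Umeko predeceased; the 1/10 allotted to Umeko's branch passes to Umeko's issue by representation.
The 1/10 is divided into 3 equal shares of 1/30 among Kenji, Fumio, Akira.
Kenji is living and takes 1/30.
Fumio is living and takes 1/30.
Akira is living and takes 1/30.

Akira 1/30; Chiyo 1/20; Daichi 1/60; Fumio 1/30; Hana 1/10; Isamu 1/10; Junko 1/60; Kenji 1/30; Sachiko 1/60; Satoshi 1/2; Yori 1/10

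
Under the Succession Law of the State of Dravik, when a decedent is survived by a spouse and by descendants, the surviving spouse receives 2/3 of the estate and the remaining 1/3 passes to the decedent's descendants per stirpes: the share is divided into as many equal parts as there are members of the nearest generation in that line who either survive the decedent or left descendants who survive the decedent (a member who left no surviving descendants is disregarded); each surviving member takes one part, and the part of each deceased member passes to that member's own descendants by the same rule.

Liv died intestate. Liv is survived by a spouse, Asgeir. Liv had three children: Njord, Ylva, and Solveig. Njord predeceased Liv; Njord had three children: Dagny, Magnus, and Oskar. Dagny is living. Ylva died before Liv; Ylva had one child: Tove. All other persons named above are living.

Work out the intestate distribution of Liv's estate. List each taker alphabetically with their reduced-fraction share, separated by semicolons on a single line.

Asgeir, as surviving spouse, takes 2/3.
The remaining 1/3 passes to Liv's descendants per stirpes.
The 1/3 is divided into 3 equal shares of 1/9 among Njord, Ylva, Solveig.
Njord predeceased; the 1/9 allotted to Njord's branch passes to Njord's issue by representation.
The 1/9 is divided into 3 equal shares of 1/27 among Dagny, Magnus, Oskar.
Dagny is living and takes 1/27.
Magnus is living and takes 1/27.
Oskar is living and takes 1/27.
Ylva predeceased; the 1/9 allotted to Ylva's branch passes to Ylva's issue by representation.
Tove is the sole taker at this level and receives the full 1/9.
Solveig is living and takes 1/9.

Asgeir 2/3; Dagny 1/27; Magnus 1/27; Oskar 1/27; Solveig 1/9; Tove 1/9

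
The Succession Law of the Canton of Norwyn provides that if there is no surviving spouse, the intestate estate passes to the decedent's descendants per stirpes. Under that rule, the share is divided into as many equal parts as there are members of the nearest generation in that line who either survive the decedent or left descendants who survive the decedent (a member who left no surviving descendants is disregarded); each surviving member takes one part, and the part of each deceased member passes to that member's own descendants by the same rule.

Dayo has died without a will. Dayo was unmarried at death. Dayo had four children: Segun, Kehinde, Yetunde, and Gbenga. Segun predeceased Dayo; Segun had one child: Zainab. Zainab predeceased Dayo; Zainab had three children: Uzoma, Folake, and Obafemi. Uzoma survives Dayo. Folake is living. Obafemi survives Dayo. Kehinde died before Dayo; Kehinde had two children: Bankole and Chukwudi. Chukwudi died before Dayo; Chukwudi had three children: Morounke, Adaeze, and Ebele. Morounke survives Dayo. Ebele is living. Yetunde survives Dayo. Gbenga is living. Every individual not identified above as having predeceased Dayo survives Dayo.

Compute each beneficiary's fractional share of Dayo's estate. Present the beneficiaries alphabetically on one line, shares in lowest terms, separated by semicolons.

Adaeze 1/24; Bankole 1/8; Ebele 1/24; Folake 1/12; Gbenga 1/4; Morounke 1/24; Obafemi 1/12; Uzoma 1/12; Yetunde 1/4

There is no surviving spouse, so the entire estate passes to Dayo's descendants per stirpes.
The estate is divided into 4 equal shares of 1/4 among Segun, Kehinde, Yetunde, Gbenga.
Segun predeceased; the 1/4 allotted to Segun's branch passes to Segun's issue by representation.
Zainab's line is the sole branch at this level, so the full 1/4 passes to Zainab's issue by representation.
The 1/4 is divided into 3 equal shares of 1/12 among Uzoma, Folake, Obafemi.
Uzoma is living and takes 1/12.
Folake is living and takes 1/12.
Obafemi is living and takes 1/12.
Kehinde predeceased; the 1/4 allotted to Kehinde's branch passes to Kehinde's issue by representation.
The 1/4 is divided into 2 equal shares of 1/8 among Bankole, Chukwudi.
Bankole is living and takes 1/8.
Chukwudi predeceased; the 1/8 allotted to Chukwudi's branch passes to Chukwudi's issue by representation.
The 1/8 is divided into 3 equal shares of 1/24 among Morounke, Adaeze, Ebele.
Morounke is living and takes 1/24.
Adaeze is living and takes 1/24.
Ebele is living and takes 1/24.
Yetunde is living and takes 1/4.
Gbenga is living and takes 1/4.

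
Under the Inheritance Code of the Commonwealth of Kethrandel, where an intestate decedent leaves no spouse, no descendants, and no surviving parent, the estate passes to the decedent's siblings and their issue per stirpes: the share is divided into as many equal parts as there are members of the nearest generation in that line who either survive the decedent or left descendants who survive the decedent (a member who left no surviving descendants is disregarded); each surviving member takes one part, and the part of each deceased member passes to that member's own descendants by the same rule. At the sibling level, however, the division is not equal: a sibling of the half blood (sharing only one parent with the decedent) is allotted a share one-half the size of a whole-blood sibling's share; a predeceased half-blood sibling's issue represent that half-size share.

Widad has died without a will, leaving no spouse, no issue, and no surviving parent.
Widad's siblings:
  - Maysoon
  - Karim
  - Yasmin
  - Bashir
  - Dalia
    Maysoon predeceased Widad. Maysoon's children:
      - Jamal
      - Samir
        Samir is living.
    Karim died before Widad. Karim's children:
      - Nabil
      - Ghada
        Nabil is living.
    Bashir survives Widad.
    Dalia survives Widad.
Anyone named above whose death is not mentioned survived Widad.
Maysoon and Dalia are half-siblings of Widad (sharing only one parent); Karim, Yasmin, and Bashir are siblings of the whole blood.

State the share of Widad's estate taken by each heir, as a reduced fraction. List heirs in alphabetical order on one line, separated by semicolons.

Bashir 1/4; Dalia 1/8; Ghada 1/8; Jamal 1/16; Nabil 1/8; Samir 1/16; Yasmin 1/4

No spouse, descendants, or parent survives, so the estate passes to Widad's siblings per stirpes.
Half-blood siblings count for one-half the weight of whole-blood siblings at the initial division.
Dividing 1 in proportion to weights (total weight 4): Maysoon (weight 1/2) → 1/8; Karim (weight 1) → 1/4; Yasmin (weight 1) → 1/4; Bashir (weight 1) → 1/4; Dalia (weight 1/2) → 1/8.
Maysoon predeceased; the 1/8 allotted to Maysoon's branch passes to Maysoon's issue by representation.
The 1/8 is divided into 2 equal shares of 1/16 among Jamal, Samir.
Jamal is living and takes 1/16.
Samir is living and takes 1/16.
Karim predeceased; the 1/4 allotted to Karim's branch passes to Karim's issue by representation.
The 1/4 is divided into 2 equal shares of 1/8 among Nabil, Ghada.
Nabil is living and takes 1/8.
Ghada is living and takes 1/8.
Yasmin is living and takes 1/4.
Bashir is living and takes 1/4.
Dalia is living and takes 1/8.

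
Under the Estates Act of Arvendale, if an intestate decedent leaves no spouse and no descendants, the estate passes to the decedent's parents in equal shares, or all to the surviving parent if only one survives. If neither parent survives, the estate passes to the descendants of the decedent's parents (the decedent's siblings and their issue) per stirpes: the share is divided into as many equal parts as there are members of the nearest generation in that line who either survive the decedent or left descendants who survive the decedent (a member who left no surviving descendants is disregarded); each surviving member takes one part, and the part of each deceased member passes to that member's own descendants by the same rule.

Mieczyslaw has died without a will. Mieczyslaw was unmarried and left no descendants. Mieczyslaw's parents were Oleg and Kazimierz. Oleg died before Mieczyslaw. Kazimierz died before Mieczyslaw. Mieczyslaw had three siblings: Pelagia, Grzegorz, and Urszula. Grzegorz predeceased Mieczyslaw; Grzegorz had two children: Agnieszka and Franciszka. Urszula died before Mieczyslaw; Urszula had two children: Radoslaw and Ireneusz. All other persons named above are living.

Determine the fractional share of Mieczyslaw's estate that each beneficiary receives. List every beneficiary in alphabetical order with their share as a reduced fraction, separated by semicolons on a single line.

Neither parent survives and there are no descendants, so the estate passes to Mieczyslaw's siblings and their issue per stirpes.
The estate is divided into 3 equal shares of 1/3 among Pelagia, Grzegorz, Urszula.
Pelagia is living and takes 1/3.
Grzegorz predeceased; the 1/3 allotted to Grzegorz's branch passes to Grzegorz's issue by representation.
The 1/3 is divided into 2 equal shares of 1/6 among Agnieszka, Franciszka.
Agnieszka is living and takes 1/6.
Franciszka is living and takes 1/6.
Urszula predeceased; the 1/3 allotted to Urszula's branch passes to Urszula's issue by representation.
The 1/3 is divided into 2 equal shares of 1/6 among Radoslaw, Ireneusz.
Radoslaw is living and takes 1/6.
Ireneusz is living and takes 1/6.

Agnieszka 1/6; Franciszka 1/6; Ireneusz 1/6; Pelagia 1/3; Radoslaw 1/6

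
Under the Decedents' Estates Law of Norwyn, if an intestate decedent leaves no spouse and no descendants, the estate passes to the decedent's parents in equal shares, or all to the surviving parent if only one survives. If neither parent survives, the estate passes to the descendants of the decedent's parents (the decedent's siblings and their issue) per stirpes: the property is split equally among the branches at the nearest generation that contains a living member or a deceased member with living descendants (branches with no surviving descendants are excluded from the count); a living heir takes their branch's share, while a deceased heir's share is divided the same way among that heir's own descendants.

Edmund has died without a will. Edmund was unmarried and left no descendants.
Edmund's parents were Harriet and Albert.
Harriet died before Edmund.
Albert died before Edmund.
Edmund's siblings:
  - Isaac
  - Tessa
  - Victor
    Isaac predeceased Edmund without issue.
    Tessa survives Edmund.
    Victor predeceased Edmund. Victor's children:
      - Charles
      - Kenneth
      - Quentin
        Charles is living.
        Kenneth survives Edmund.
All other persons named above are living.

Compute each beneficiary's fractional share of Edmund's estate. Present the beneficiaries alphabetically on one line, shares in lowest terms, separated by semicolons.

Neither parent survives and there are no descendants, so the estate passes to Edmund's siblings and their issue per stirpes.
Isaac left no surviving issue, so that branch lapses and is disregarded.
The estate is divided into 2 equal shares of 1/2 among Tessa, Victor.
Tessa is living and takes 1/2.
Victor predeceased; the 1/2 allotted to Victor's branch passes to Victor's issue by representation.
The 1/2 is divided into 3 equal shares of 1/6 among Charles, Kenneth, Quentin.
Charles is living and takes 1/6.
Kenneth is living and takes 1/6.
Quentin is living and takes 1/6.

Charles 1/6; Kenneth 1/6; Quentin 1/6; Tessa 1/2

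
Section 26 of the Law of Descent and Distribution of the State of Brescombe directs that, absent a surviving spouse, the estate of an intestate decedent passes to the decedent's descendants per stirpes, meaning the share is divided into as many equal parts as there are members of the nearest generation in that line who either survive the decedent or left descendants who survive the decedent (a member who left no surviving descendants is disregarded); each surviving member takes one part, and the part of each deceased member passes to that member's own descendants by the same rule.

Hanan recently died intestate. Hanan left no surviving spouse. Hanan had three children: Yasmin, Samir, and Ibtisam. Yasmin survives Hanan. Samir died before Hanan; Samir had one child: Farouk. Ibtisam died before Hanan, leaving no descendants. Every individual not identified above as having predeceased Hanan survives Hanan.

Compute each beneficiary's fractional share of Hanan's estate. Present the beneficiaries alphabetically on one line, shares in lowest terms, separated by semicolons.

Farouk 1/2; Yasmin 1/2

There is no surviving spouse, so the entire estate passes to Hanan's descendants per stirpes.
Ibtisam left no surviving issue, so that branch lapses and is disregarded.
The estate is divided into 2 equal shares of 1/2 among Yasmin, Samir.
Yasmin is living and takes 1/2.
Samir predeceased; the 1/2 allotted to Samir's branch passes to Samir's issue by representation.
Farouk is the sole taker at this level and receives the full 1/2.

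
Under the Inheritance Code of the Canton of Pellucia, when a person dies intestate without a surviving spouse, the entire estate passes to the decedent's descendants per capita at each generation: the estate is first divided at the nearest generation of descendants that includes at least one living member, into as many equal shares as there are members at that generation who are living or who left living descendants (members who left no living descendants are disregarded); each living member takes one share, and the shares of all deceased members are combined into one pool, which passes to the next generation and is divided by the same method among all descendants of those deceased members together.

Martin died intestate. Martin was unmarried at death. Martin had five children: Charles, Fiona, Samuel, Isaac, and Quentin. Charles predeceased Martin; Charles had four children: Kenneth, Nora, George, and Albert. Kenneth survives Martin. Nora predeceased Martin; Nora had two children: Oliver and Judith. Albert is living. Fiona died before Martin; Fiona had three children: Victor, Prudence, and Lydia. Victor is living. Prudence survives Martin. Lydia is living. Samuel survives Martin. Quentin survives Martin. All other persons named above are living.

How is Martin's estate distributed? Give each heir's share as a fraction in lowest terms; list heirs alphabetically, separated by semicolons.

Albert 2/35; George 2/35; Isaac 1/5; Judith 1/35; Kenneth 2/35; Lydia 2/35; Oliver 1/35; Prudence 2/35; Quentin 1/5; Samuel 1/5; Victor 2/35

There is no surviving spouse, so the entire estate passes to Martin's descendants per capita at each generation.
At generation 1 (Charles, Fiona, Samuel, Isaac, Quentin) there are 5 shares of (1)/5 = 1/5 each.
Living: Samuel, Isaac, and Quentin — each takes 1/5.
Deceased: Charles and Fiona. Their combined 2/5 is pooled and carried to generation 2.
At generation 2 (Kenneth, Nora, George, Albert, Victor, Prudence, Lydia) there are 7 shares of (2/5)/7 = 2/35 each.
Living: Kenneth, George, Albert, Victor, Prudence, and Lydia — each takes 2/35.
Deceased: Nora. That 2/35 share is carried to generation 3.
At generation 3 (Oliver, Judith) there are 2 shares of (2/35)/2 = 1/35 each.
Living: Oliver and Judith — each takes 1/35.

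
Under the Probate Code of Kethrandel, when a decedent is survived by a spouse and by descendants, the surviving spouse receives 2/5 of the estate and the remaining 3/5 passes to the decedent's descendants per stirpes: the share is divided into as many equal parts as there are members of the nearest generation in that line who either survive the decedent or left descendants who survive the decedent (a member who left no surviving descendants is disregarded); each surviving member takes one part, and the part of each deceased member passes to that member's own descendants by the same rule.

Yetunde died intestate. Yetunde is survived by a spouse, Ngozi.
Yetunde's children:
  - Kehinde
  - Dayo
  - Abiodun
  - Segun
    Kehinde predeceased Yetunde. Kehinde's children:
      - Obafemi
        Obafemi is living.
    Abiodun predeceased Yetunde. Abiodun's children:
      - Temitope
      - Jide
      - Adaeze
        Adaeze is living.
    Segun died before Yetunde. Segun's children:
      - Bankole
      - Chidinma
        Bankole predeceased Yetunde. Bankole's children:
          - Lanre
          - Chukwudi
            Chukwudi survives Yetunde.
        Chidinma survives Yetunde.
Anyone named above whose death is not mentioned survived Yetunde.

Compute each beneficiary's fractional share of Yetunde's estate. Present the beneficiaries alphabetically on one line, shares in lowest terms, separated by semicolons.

Ngozi, as surviving spouse, takes 2/5.
The remaining 3/5 passes to Yetunde's descendants per stirpes.
The 3/5 is divided into 4 equal shares of 3/20 among Kehinde, Dayo, Abiodun, Segun.
Kehinde predeceased; the 3/20 allotted to Kehinde's branch passes to Kehinde's issue by representation.
Obafemi is the sole taker at this level and receives the full 3/20.
Dayo is living and takes 3/20.
Abiodun predeceased; the 3/20 allotted to Abiodun's branch passes to Abiodun's issue by representation.
The 3/20 is divided into 3 equal shares of 1/20 among Temitope, Jide, Adaeze.
Temitope is living and takes 1/20.
Jide is living and takes 1/20.
Adaeze is living and takes 1/20.
Segun predeceased; the 3/20 allotted to Segun's branch passes to Segun's issue by representation.
The 3/20 is divided into 2 equal shares of 3/40 among Bankole, Chidinma.
Bankole predeceased; the 3/40 allotted to Bankole's branch passes to Bankole's issue by representation.
The 3/40 is divided into 2 equal shares of 3/80 among Lanre, Chukwudi.
Lanre is living and takes 3/80.
Chukwudi is living and takes 3/80.
Chidinma is living and takes 3/40.

Adaeze 1/20; Chidinma 3/40; Chukwudi 3/80; Dayo 3/20; Jide 1/20; Lanre 3/80; Ngozi 2/5; Obafemi 3/20; Temitope 1/20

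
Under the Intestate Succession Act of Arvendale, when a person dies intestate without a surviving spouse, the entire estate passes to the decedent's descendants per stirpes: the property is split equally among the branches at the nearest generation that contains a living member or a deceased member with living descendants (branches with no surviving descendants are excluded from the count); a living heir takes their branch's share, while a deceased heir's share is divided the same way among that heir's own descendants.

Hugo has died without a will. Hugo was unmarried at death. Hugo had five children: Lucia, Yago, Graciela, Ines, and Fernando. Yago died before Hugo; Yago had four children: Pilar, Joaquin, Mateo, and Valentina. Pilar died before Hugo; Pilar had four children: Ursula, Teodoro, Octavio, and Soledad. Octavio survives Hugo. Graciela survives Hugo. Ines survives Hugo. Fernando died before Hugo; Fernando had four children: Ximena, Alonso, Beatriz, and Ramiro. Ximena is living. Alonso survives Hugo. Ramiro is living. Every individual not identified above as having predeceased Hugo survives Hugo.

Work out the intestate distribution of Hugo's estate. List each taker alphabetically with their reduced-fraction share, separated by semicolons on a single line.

There is no surviving spouse, so the entire estate passes to Hugo's descendants per stirpes.
The estate is divided into 5 equal shares of 1/5 among Lucia, Yago, Graciela, Ines, Fernando.
Lucia is living and takes 1/5.
Yago predeceased; the 1/5 allotted to Yago's branch passes to Yago's issue by representation.
The 1/5 is divided into 4 equal shares of 1/20 among Pilar, Joaquin, Mateo, Valentina.
Pilar predeceased; the 1/20 allotted to Pilar's branch passes to Pilar's issue by representation.
The 1/20 is divided into 4 equal shares of 1/80 among Ursula, Teodoro, Octavio, Soledad.
Ursula is living and takes 1/80.
Teodoro is living and takes 1/80.
Octavio is living and takes 1/80.
Soledad is living and takes 1/80.
Joaquin is living and takes 1/20.
Mateo is living and takes 1/20.
Valentina is living and takes 1/20.
Graciela is living and takes 1/5.
Ines is living and takes 1/5.
Fernando predeceased; the 1/5 allotted to Fernando's branch passes to Fernando's issue by representation.
The 1/5 is divided into 4 equal shares of 1/20 among Ximena, Alonso, Beatriz, Ramiro.
Ximena is living and takes 1/20.
Alonso is living and takes 1/20.
Beatriz is living and takes 1/20.
Ramiro is living and takes 1/20.

Alonso 1/20; Beatriz 1/20; Graciela 1/5; Ines 1/5; Joaquin 1/20; Lucia 1/5; Mateo 1/20; Octavio 1/80; Ramiro 1/20; Soledad 1/80; Teodoro 1/80; Ursula 1/80; Valentina 1/20; Ximena 1/20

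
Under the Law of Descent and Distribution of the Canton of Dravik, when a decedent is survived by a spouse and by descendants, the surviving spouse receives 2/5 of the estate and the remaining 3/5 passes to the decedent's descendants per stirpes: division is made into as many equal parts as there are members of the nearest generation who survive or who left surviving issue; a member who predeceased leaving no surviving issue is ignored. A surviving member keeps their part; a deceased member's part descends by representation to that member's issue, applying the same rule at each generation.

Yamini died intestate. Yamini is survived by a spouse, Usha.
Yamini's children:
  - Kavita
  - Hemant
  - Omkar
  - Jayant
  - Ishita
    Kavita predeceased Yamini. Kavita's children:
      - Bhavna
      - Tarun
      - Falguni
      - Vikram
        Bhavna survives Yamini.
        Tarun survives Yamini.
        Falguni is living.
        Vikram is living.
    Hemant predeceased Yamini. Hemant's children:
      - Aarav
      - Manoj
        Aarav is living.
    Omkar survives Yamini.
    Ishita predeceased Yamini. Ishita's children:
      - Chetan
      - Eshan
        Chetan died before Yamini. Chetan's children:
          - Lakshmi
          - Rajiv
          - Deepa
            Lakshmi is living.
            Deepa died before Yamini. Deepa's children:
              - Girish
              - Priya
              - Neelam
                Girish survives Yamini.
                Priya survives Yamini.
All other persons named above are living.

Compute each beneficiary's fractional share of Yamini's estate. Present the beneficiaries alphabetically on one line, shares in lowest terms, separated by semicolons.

Usha, as surviving spouse, takes 2/5.
The remaining 3/5 passes to Yamini's descendants per stirpes.
The 3/5 is divided into 5 equal shares of 3/25 among Kavita, Hemant, Omkar, Jayant, Ishita.
Kavita predeceased; the 3/25 allotted to Kavita's branch passes to Kavita's issue by representation.
The 3/25 is divided into 4 equal shares of 3/100 among Bhavna, Tarun, Falguni, Vikram.
Bhavna is living and takes 3/100.
Tarun is living and takes 3/100.
Falguni is living and takes 3/100.
Vikram is living and takes 3/100.
Hemant predeceased; the 3/25 allotted to Hemant's branch passes to Hemant's issue by representation.
The 3/25 is divided into 2 equal shares of 3/50 among Aarav, Manoj.
Aarav is living and takes 3/50.
Manoj is living and takes 3/50.
Omkar is living and takes 3/25.
Jayant is living and takes 3/25.
Ishita predeceased; the 3/25 allotted to Ishita's branch passes to Ishita's issue by representation.
The 3/25 is divided into 2 equal shares of 3/50 among Chetan, Eshan.
Chetan predeceased; the 3/50 allotted to Chetan's branch passes to Chetan's issue by representation.
The 3/50 is divided into 3 equal shares of 1/50 among Lakshmi, Rajiv, Deepa.
Lakshmi is living and takes 1/50.
Rajiv is living and takes 1/50.
Deepa predeceased; the 1/50 allotted to Deepa's branch passes to Deepa's issue by representation.
The 1/50 is divided into 3 equal shares of 1/150 among Girish, Priya, Neelam.
Girish is living and takes 1/150.
Priya is living and takes 1/150.
Neelam is living and takes 1/150.
Eshan is living and takes 3/50.

Aarav 3/50; Bhavna 3/100; Eshan 3/50; Falguni 3/100; Girish 1/150; Jayant 3/25; Lakshmi 1/50; Manoj 3/50; Neelam 1/150; Omkar 3/25; Priya 1/150; Rajiv 1/50; Tarun 3/100; Usha 2/5; Vikram 3/100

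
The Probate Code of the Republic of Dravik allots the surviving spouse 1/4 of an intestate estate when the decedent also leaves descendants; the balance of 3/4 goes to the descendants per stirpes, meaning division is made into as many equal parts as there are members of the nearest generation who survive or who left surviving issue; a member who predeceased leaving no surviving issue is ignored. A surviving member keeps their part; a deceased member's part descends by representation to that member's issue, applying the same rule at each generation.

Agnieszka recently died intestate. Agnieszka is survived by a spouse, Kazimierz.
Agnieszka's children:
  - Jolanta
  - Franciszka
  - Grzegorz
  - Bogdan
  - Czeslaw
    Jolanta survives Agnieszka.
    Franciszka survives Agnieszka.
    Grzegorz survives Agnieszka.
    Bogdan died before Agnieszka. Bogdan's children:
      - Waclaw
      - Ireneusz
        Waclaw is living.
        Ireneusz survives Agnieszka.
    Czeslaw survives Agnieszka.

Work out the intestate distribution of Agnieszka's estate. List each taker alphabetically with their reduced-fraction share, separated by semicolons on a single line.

Kazimierz, as surviving spouse, takes 1/4.
The remaining 3/4 passes to Agnieszka's descendants per stirpes.
The 3/4 is divided into 5 equal shares of 3/20 among Jolanta, Franciszka, Grzegorz, Bogdan, Czeslaw.
Jolanta is living and takes 3/20.
Franciszka is living and takes 3/20.
Grzegorz is living and takes 3/20.
Bogdan predeceased; the 3/20 allotted to Bogdan's branch passes to Bogdan's issue by representation.
The 3/20 is divided into 2 equal shares of 3/40 among Waclaw, Ireneusz.
Waclaw is living and takes 3/40.
Ireneusz is living and takes 3/40.
Czeslaw is living and takes 3/20.

Czeslaw 3/20; Franciszka 3/20; Grzegorz 3/20; Ireneusz 3/40; Jolanta 3/20; Kazimierz 1/4; Waclaw 3/40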